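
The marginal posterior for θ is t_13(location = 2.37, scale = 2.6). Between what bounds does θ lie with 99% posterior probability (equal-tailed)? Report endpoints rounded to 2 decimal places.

[-5.46, 10.20]

The t_13 distribution is symmetric; the 99% interval is 2.37 ± t·2.6 with t_{0.995,13} = 3.012.
Half-width: 3.012 × 2.6 = 7.83.
2.37 − 7.83 = -5.46; 2.37 + 7.83 = 10.20.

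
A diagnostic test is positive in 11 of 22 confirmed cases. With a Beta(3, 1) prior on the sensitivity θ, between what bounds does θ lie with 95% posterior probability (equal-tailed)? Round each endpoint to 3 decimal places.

[0.349, 0.722]

Posterior: Beta(3+11, 1+11) = Beta(14, 12).
Equal-tailed 95% interval: the 0.025 and 0.975 quantiles of Beta(14, 12).
Posterior mean ≈ 0.538, SD ≈ 0.096; a Normal approximation gives roughly [0.350, 0.727].
Exact: F⁻¹(0.025) = 0.349; F⁻¹(0.975) = 0.722.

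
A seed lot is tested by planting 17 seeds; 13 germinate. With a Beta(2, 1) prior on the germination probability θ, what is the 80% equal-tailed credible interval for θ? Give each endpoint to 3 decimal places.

Posterior: Beta(2+13, 1+4) = Beta(15, 5).
Equal-tailed 80% interval: the 0.1 and 0.9 quantiles of Beta(15, 5).
Posterior mean ≈ 0.750, SD ≈ 0.094; a Normal approximation gives roughly [0.629, 0.871].
Exact: F⁻¹(0.1) = 0.622; F⁻¹(0.9) = 0.866.

[0.622, 0.866]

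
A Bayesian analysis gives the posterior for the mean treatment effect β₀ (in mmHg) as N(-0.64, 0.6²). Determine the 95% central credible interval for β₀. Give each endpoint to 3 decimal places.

The posterior is symmetric, so the 95% equal-tailed interval is β₀ = -0.64 ± z·0.6 with z = 1.960.
Half-width: 1.960 × 0.6 = 1.176.
-0.64 − 1.176 = -1.816; -0.64 + 1.176 = 0.536.

[-1.816, 0.536]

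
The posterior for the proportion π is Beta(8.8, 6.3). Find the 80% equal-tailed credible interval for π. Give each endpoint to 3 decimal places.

[0.420, 0.741]

Posterior: Beta(8.8, 6.3).
Equal-tailed 80% interval: the 0.1 and 0.9 quantiles of Beta(8.8, 6.3).
Posterior mean ≈ 0.583, SD ≈ 0.123; a Normal approximation gives roughly [0.425, 0.740].
Exact: F⁻¹(0.1) = 0.420; F⁻¹(0.9) = 0.741.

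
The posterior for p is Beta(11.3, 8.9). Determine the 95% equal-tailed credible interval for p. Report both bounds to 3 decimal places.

[0.345, 0.763]

Posterior: Beta(11.3, 8.9).
Equal-tailed 95% interval: the 0.025 and 0.975 quantiles of Beta(11.3, 8.9).
Posterior mean ≈ 0.559, SD ≈ 0.108; a Normal approximation gives roughly [0.348, 0.771].
Exact: F⁻¹(0.025) = 0.345; F⁻¹(0.975) = 0.763.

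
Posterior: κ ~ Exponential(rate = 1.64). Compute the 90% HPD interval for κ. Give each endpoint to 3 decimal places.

The exponential density is strictly decreasing on [0, ∞), so the HPD interval is anchored at 0: [0, q] with P(κ ≤ q) = 0.90.
q = −ln(1 − 0.90) / 1.64 = 2.3026 / 1.64 = 1.404.

[0.000, 1.404]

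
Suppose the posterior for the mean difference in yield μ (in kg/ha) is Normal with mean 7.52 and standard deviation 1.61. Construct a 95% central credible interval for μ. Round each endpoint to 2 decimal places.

The posterior is symmetric, so the 95% equal-tailed interval is μ = 7.52 ± z·1.61 with z = 1.960.
Half-width: 1.960 × 1.61 = 3.16.
7.52 − 3.16 = 4.36; 7.52 + 3.16 = 10.68.

[4.36, 10.68]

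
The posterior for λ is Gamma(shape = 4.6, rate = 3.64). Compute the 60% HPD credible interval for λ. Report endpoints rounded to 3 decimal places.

The posterior is unimodal and skewed, so the HPD interval has equal density at both endpoints and is the shortest 60% interval.
Solving f(0.605) = f(1.508) with F(1.508) − F(0.605) = 0.60 gives [0.605, 1.508].
For comparison, the equal-tailed interval is [0.761, 1.715]; the HPD is narrower and shifted toward the mode.

[0.605, 1.508]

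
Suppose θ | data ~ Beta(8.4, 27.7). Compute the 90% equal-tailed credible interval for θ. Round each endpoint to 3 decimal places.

Posterior: Beta(8.4, 27.7).
Equal-tailed 90% interval: the 0.05 and 0.95 quantiles of Beta(8.4, 27.7).
Posterior mean ≈ 0.233, SD ≈ 0.069; a Normal approximation gives roughly [0.119, 0.347].
Exact: F⁻¹(0.05) = 0.128; F⁻¹(0.95) = 0.355.

[0.128, 0.355]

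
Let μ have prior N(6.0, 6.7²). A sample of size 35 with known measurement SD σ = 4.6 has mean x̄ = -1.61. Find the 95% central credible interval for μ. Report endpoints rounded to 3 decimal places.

[-3.023, 0.005]

Posterior precision = 1/6.7² + 35/4.6² = 0.0223 + 1.6541 = 1.6763, so posterior SD = 0.7724.
Posterior mean = (6.0/6.7² + 35·-1.61/4.6²) / 1.6763 = -1.5089.
Interval: -1.5089 ± 1.960 × 0.7724 → [-3.023, 0.005].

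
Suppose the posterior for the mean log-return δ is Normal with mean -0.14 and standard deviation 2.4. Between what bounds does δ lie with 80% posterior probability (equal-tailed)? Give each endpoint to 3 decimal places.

The posterior is symmetric, so the 80% equal-tailed interval is δ = -0.14 ± z·2.4 with z = 1.282.
Half-width: 1.282 × 2.4 = 3.076.
-0.14 − 3.076 = -3.216; -0.14 + 3.076 = 2.936.

[-3.216, 2.936]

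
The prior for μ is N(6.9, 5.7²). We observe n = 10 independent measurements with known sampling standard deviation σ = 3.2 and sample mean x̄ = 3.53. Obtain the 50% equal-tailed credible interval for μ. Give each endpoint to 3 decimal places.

[2.961, 4.305]

Posterior precision = 1/5.7² + 10/3.2² = 0.0308 + 0.9766 = 1.0073, so posterior SD = 0.9963.
Posterior mean = (6.9/5.7² + 10·3.53/3.2²) / 1.0073 = 3.6330.
Interval: 3.6330 ± 0.674 × 0.9963 → [2.961, 4.305].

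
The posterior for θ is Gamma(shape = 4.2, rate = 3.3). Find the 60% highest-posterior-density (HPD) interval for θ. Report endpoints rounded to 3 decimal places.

The posterior is unimodal and skewed, so the HPD interval has equal density at both endpoints and is the shortest 60% interval.
Solving f(0.574) = f(1.516) with F(1.516) − F(0.574) = 0.60 gives [0.574, 1.516].
For comparison, the equal-tailed interval is [0.743, 1.745]; the HPD is narrower and shifted toward the mode.

[0.574, 1.516]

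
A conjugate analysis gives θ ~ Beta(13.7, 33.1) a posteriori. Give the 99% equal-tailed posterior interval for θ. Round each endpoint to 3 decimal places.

[0.143, 0.475]

Posterior: Beta(13.7, 33.1).
Equal-tailed 99% interval: the 0.005 and 0.995 quantiles of Beta(13.7, 33.1).
Posterior mean ≈ 0.293, SD ≈ 0.066; a Normal approximation gives roughly [0.123, 0.462].
Exact: F⁻¹(0.005) = 0.143; F⁻¹(0.995) = 0.475.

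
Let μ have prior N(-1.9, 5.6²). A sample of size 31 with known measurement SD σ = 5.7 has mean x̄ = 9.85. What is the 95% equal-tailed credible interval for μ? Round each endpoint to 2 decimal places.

Posterior precision = 1/5.6² + 31/5.7² = 0.0319 + 0.9541 = 0.9860, so posterior SD = 1.0071.
Posterior mean = (-1.9/5.6² + 31·9.85/5.7²) / 0.9860 = 9.4700.
Interval: 9.4700 ± 1.960 × 1.0071 → [7.50, 11.44].

[7.50, 11.44]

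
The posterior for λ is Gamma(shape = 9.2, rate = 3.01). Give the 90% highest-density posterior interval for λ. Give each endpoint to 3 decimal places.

The posterior is unimodal and skewed, so the HPD interval has equal density at both endpoints and is the shortest 90% interval.
Solving f(1.433) = f(4.624) with F(4.624) − F(1.433) = 0.90 gives [1.433, 4.624].
For comparison, the equal-tailed interval is [1.608, 4.880]; the HPD is narrower and shifted toward the mode.

[1.433, 4.624]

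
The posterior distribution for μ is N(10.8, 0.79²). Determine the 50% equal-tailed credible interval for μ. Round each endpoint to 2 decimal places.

The posterior is symmetric, so the 50% equal-tailed interval is μ = 10.8 ± z·0.79 with z = 0.674.
Half-width: 0.674 × 0.79 = 0.53.
10.8 − 0.53 = 10.27; 10.8 + 0.53 = 11.33.

[10.27, 11.33]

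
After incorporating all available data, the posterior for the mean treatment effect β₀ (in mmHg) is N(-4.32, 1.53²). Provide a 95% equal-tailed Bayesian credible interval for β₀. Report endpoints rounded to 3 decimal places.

[-7.319, -1.321]

The posterior is symmetric, so the 95% equal-tailed interval is β₀ = -4.32 ± z·1.53 with z = 1.960.
Half-width: 1.960 × 1.53 = 2.999.
-4.32 − 2.999 = -7.319; -4.32 + 2.999 = -1.321.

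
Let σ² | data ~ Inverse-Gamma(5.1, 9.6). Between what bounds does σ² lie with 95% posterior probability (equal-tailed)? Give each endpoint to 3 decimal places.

[0.924, 5.716]

Inverse-Gamma(5.1, 9.6) quantiles: F⁻¹(0.025) and F⁻¹(0.975).
Equivalently, 1/σ² ~ Gamma(5.1, rate = 9.6); invert its 0.975 and 0.025 quantiles.
Posterior mean ≈ 2.341, SD ≈ 1.330; a Normal approximation gives roughly [-0.265, 4.948].
Exact: lower = 0.924; upper = 5.716.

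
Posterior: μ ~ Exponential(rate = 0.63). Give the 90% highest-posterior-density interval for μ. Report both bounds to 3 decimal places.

The exponential density is strictly decreasing on [0, ∞), so the HPD interval is anchored at 0: [0, q] with P(μ ≤ q) = 0.90.
q = −ln(1 − 0.90) / 0.63 = 2.3026 / 0.63 = 3.655.

[0.000, 3.655]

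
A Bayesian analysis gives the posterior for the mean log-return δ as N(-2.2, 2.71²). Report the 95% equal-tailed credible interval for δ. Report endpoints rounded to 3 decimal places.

[-7.512, 3.112]

The posterior is symmetric, so the 95% equal-tailed interval is δ = -2.2 ± z·2.71 with z = 1.960.
Half-width: 1.960 × 2.71 = 5.312.
-2.2 − 5.312 = -7.512; -2.2 + 5.312 = 3.112.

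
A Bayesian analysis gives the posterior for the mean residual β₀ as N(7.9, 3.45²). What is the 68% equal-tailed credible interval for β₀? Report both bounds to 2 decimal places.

The posterior is symmetric, so the 68% equal-tailed interval is β₀ = 7.9 ± z·3.45 with z = 0.994.
Half-width: 0.994 × 3.45 = 3.43.
7.9 − 3.43 = 4.47; 7.9 + 3.43 = 11.33.

[4.47, 11.33]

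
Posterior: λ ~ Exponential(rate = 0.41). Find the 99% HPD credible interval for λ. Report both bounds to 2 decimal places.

[0.00, 11.23]

The exponential density is strictly decreasing on [0, ∞), so the HPD interval is anchored at 0: [0, q] with P(λ ≤ q) = 0.99.
q = −ln(1 − 0.99) / 0.41 = 4.6052 / 0.41 = 11.23.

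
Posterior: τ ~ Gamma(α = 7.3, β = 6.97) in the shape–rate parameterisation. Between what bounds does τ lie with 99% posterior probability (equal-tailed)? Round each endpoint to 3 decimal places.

Posterior: Gamma(shape 7.3, rate 6.97).
Equal-tailed 99% interval: Gamma(7.3, 6.97) quantiles at 0.005 and 0.995.
Posterior mean ≈ 1.047, SD ≈ 0.388; a Normal approximation gives roughly [0.049, 2.046].
Exact: lower = 0.315; upper = 2.311.

[0.315, 2.311]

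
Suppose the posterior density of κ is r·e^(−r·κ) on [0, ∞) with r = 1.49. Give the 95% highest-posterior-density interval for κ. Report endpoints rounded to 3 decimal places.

The exponential density is strictly decreasing on [0, ∞), so the HPD interval is anchored at 0: [0, q] with P(κ ≤ q) = 0.95.
q = −ln(1 − 0.95) / 1.49 = 2.9957 / 1.49 = 2.011.

[0.000, 2.011]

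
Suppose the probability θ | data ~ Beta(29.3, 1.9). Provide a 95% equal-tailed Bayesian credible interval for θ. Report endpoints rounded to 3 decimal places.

Posterior: Beta(29.3, 1.9).
Equal-tailed 95% interval: the 0.025 and 0.975 quantiles of Beta(29.3, 1.9).
Posterior mean ≈ 0.939, SD ≈ 0.042; a Normal approximation gives roughly [0.857, 1.022].
Exact: F⁻¹(0.025) = 0.834; F⁻¹(0.975) = 0.993.

[0.834, 0.993]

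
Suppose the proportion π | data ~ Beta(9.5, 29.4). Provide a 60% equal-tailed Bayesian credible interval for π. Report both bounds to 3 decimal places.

Posterior: Beta(9.5, 29.4).
Equal-tailed 60% interval: the 0.2 and 0.8 quantiles of Beta(9.5, 29.4).
Posterior mean ≈ 0.244, SD ≈ 0.068; a Normal approximation gives roughly [0.187, 0.301].
Exact: F⁻¹(0.2) = 0.185; F⁻¹(0.8) = 0.301.

[0.185, 0.301]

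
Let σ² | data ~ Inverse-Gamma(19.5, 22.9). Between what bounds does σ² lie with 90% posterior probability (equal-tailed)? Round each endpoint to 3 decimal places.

Inverse-Gamma(19.5, 22.9) quantiles: F⁻¹(0.05) and F⁻¹(0.95).
Equivalently, 1/σ² ~ Gamma(19.5, rate = 22.9); invert its 0.95 and 0.05 quantiles.
Posterior mean ≈ 1.238, SD ≈ 0.296; a Normal approximation gives roughly [0.751, 1.725].
Exact: lower = 0.839; upper = 1.782.

[0.839, 1.782]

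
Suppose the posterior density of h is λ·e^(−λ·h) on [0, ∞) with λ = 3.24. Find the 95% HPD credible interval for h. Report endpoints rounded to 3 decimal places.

[0.000, 0.925]

The exponential density is strictly decreasing on [0, ∞), so the HPD interval is anchored at 0: [0, q] with P(h ≤ q) = 0.95.
q = −ln(1 − 0.95) / 3.24 = 2.9957 / 3.24 = 0.925.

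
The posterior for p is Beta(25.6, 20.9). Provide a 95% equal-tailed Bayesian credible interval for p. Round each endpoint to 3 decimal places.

Posterior: Beta(25.6, 20.9).
Equal-tailed 95% interval: the 0.025 and 0.975 quantiles of Beta(25.6, 20.9).
Posterior mean ≈ 0.551, SD ≈ 0.072; a Normal approximation gives roughly [0.409, 0.692].
Exact: F⁻¹(0.025) = 0.408; F⁻¹(0.975) = 0.689.

[0.408, 0.689]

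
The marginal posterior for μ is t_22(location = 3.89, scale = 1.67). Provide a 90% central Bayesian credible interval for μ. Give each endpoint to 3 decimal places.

The t_22 distribution is symmetric; the 90% interval is 3.89 ± t·1.67 with t_{0.95,22} = 1.717.
Half-width: 1.717 × 1.67 = 2.868.
3.89 − 2.868 = 1.022; 3.89 + 2.868 = 6.758.

[1.022, 6.758]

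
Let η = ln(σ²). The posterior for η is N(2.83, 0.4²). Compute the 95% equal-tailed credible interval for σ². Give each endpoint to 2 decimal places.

On the log scale the 95% interval is 2.83 ± 1.960 × 0.4 = [2.0460, 3.6140].
Exponentiate: [e^2.0460, e^3.6140] = [7.74, 37.11].

[7.74, 37.11]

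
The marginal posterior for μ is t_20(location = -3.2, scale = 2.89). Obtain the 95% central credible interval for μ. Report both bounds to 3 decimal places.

[-9.228, 2.828]

The t_20 distribution is symmetric; the 95% interval is -3.2 ± t·2.89 with t_{0.975,20} = 2.086.
Half-width: 2.086 × 2.89 = 6.028.
-3.2 − 6.028 = -9.228; -3.2 + 6.028 = 2.828.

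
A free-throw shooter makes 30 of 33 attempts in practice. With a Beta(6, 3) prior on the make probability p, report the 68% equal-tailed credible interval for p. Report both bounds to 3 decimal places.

[0.804, 0.910]

Posterior: Beta(6+30, 3+3) = Beta(36, 6).
Equal-tailed 68% interval: the 0.16 and 0.84 quantiles of Beta(36, 6).
Posterior mean ≈ 0.857, SD ≈ 0.053; a Normal approximation gives roughly [0.804, 0.910].
Exact: F⁻¹(0.16) = 0.804; F⁻¹(0.84) = 0.910.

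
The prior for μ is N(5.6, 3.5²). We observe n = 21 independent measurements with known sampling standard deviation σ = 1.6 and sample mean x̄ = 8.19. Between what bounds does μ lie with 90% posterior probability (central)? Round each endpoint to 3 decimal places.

[7.593, 8.736]

Posterior precision = 1/3.5² + 21/1.6² = 0.0816 + 8.2031 = 8.2848, so posterior SD = 0.3474.
Posterior mean = (5.6/3.5² + 21·8.19/1.6²) / 8.2848 = 8.1645.
Interval: 8.1645 ± 1.645 × 0.3474 → [7.593, 8.736].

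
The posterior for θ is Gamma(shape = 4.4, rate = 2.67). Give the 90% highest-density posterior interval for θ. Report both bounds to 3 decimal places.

The posterior is unimodal and skewed, so the HPD interval has equal density at both endpoints and is the shortest 90% interval.
Solving f(0.434) = f(2.815) with F(2.815) − F(0.434) = 0.90 gives [0.434, 2.815].
For comparison, the equal-tailed interval is [0.600, 3.116]; the HPD is narrower and shifted toward the mode.

[0.434, 2.815]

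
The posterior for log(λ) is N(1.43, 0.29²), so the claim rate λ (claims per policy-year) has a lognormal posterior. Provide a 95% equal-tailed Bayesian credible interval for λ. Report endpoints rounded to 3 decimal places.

On the log scale the 95% interval is 1.43 ± 1.960 × 0.29 = [0.8616, 1.9984].
Exponentiate: [e^0.8616, e^1.9984] = [2.367, 7.377].

[2.367, 7.377]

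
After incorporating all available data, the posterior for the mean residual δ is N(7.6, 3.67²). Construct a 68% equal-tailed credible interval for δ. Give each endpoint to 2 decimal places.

The posterior is symmetric, so the 68% equal-tailed interval is δ = 7.6 ± z·3.67 with z = 0.994.
Half-width: 0.994 × 3.67 = 3.65.
7.6 − 3.65 = 3.95; 7.6 + 3.65 = 11.25.

[3.95, 11.25]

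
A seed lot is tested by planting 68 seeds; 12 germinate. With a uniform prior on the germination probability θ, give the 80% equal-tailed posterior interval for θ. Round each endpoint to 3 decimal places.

[0.129, 0.247]

Posterior: Beta(1+12, 1+56) = Beta(13, 57).
Equal-tailed 80% interval: the 0.1 and 0.9 quantiles of Beta(13, 57).
Posterior mean ≈ 0.186, SD ≈ 0.046; a Normal approximation gives roughly [0.127, 0.245].
Exact: F⁻¹(0.1) = 0.129; F⁻¹(0.9) = 0.247.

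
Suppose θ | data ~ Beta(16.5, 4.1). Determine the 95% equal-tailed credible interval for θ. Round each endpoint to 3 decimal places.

Posterior: Beta(16.5, 4.1).
Equal-tailed 95% interval: the 0.025 and 0.975 quantiles of Beta(16.5, 4.1).
Posterior mean ≈ 0.801, SD ≈ 0.086; a Normal approximation gives roughly [0.633, 0.969].
Exact: F⁻¹(0.025) = 0.608; F⁻¹(0.975) = 0.939.

[0.608, 0.939]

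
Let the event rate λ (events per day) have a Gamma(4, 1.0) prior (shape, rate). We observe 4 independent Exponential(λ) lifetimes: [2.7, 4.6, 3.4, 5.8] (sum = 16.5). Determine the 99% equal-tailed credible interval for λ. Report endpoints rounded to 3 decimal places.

Posterior: Gamma(4+4, 1.0+16.5) = Gamma(8, 17.5) (shape, rate).
Equal-tailed 99% interval: Gamma(8, 17.5) quantiles at 0.005 and 0.995.
Posterior mean ≈ 0.457, SD ≈ 0.162; a Normal approximation gives roughly [0.041, 0.873].
Exact: lower = 0.147; upper = 0.979.

[0.147, 0.979]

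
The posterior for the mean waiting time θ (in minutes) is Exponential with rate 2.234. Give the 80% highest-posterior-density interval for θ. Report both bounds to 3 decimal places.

[0.000, 0.720]

The exponential density is strictly decreasing on [0, ∞), so the HPD interval is anchored at 0: [0, q] with P(θ ≤ q) = 0.80.
q = −ln(1 − 0.80) / 2.234 = 1.6094 / 2.234 = 0.720.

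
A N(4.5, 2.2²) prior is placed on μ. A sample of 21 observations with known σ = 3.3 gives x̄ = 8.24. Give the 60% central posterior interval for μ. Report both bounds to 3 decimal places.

[7.302, 8.454]

Posterior precision = 1/2.2² + 21/3.3² = 0.2066 + 1.9284 = 2.1350, so posterior SD = 0.6844.
Posterior mean = (4.5/2.2² + 21·8.24/3.3²) / 2.1350 = 7.8781.
Interval: 7.8781 ± 0.842 × 0.6844 → [7.302, 8.454].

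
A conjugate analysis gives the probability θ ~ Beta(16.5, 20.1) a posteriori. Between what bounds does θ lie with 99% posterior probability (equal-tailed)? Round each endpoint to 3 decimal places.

Posterior: Beta(16.5, 20.1).
Equal-tailed 99% interval: the 0.005 and 0.995 quantiles of Beta(16.5, 20.1).
Posterior mean ≈ 0.451, SD ≈ 0.081; a Normal approximation gives roughly [0.242, 0.660].
Exact: F⁻¹(0.005) = 0.252; F⁻¹(0.995) = 0.660.

[0.252, 0.660]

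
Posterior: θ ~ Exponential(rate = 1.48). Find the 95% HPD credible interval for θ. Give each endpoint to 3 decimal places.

The exponential density is strictly decreasing on [0, ∞), so the HPD interval is anchored at 0: [0, q] with P(θ ≤ q) = 0.95.
q = −ln(1 − 0.95) / 1.48 = 2.9957 / 1.48 = 2.024.

[0.000, 2.024]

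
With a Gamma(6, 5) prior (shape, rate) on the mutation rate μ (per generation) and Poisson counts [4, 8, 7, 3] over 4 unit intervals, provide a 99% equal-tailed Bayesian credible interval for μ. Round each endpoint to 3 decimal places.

[1.805, 4.833]

Posterior: Gamma(6+22, 5+4) = Gamma(28, 9) (shape, rate).
Equal-tailed 99% interval: Gamma(28, 9) quantiles at 0.005 and 0.995.
Posterior mean ≈ 3.111, SD ≈ 0.588; a Normal approximation gives roughly [1.597, 4.626].
Exact: lower = 1.805; upper = 4.833.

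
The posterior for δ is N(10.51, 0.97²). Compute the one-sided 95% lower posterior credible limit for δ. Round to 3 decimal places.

Need L with P(δ ≥ L) = 0.95: L = 10.51 − z_{0.05}·0.97.
z = 1.645; L = 10.51 − 1.645 × 0.97 = 8.914.

8.914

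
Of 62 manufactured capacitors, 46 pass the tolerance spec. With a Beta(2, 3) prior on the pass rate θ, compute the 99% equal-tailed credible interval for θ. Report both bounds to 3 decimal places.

[0.566, 0.843]

Posterior: Beta(2+46, 3+16) = Beta(48, 19).
Equal-tailed 99% interval: the 0.005 and 0.995 quantiles of Beta(48, 19).
Posterior mean ≈ 0.716, SD ≈ 0.055; a Normal approximation gives roughly [0.576, 0.857].
Exact: F⁻¹(0.005) = 0.566; F⁻¹(0.995) = 0.843.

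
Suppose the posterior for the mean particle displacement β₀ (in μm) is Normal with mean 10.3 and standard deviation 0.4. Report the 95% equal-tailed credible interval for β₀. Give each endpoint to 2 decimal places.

[9.52, 11.08]

The posterior is symmetric, so the 95% equal-tailed interval is β₀ = 10.3 ± z·0.4 with z = 1.960.
Half-width: 1.960 × 0.4 = 0.78.
10.3 − 0.78 = 9.52; 10.3 + 0.78 = 11.08.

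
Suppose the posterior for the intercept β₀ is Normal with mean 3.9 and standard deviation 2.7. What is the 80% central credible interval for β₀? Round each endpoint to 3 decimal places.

[0.440, 7.360]

The posterior is symmetric, so the 80% equal-tailed interval is β₀ = 3.9 ± z·2.7 with z = 1.282.
Half-width: 1.282 × 2.7 = 3.460.
3.9 − 3.460 = 0.440; 3.9 + 3.460 = 7.360.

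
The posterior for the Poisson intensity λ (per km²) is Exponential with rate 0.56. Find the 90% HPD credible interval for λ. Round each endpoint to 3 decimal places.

[0.000, 4.112]

The exponential density is strictly decreasing on [0, ∞), so the HPD interval is anchored at 0: [0, q] with P(λ ≤ q) = 0.90.
q = −ln(1 − 0.90) / 0.56 = 2.3026 / 0.56 = 4.112.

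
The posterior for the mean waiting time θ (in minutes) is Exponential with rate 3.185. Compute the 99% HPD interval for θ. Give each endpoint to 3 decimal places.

[0.000, 1.446]

The exponential density is strictly decreasing on [0, ∞), so the HPD interval is anchored at 0: [0, q] with P(θ ≤ q) = 0.99.
q = −ln(1 − 0.99) / 3.185 = 4.6052 / 3.185 = 1.446.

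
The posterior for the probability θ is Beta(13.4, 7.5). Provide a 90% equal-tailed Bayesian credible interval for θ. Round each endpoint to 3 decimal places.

Posterior: Beta(13.4, 7.5).
Equal-tailed 90% interval: the 0.05 and 0.95 quantiles of Beta(13.4, 7.5).
Posterior mean ≈ 0.641, SD ≈ 0.102; a Normal approximation gives roughly [0.473, 0.810].
Exact: F⁻¹(0.05) = 0.465; F⁻¹(0.95) = 0.802.

[0.465, 0.802]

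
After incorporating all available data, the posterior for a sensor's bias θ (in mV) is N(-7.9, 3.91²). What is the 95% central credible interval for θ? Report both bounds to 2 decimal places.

[-15.56, -0.24]

The posterior is symmetric, so the 95% equal-tailed interval is θ = -7.9 ± z·3.91 with z = 1.960.
Half-width: 1.960 × 3.91 = 7.66.
-7.9 − 7.66 = -15.56; -7.9 + 7.66 = -0.24.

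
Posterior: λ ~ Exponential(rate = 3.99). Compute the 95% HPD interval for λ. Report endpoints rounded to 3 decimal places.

The exponential density is strictly decreasing on [0, ∞), so the HPD interval is anchored at 0: [0, q] with P(λ ≤ q) = 0.95.
q = −ln(1 − 0.95) / 3.99 = 2.9957 / 3.99 = 0.751.

[0.000, 0.751]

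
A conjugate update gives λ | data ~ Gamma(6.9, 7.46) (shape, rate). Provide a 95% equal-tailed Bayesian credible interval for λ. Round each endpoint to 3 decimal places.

Posterior: Gamma(shape 6.9, rate 7.46).
Equal-tailed 95% interval: Gamma(6.9, 7.46) quantiles at 0.025 and 0.975.
Posterior mean ≈ 0.925, SD ≈ 0.352; a Normal approximation gives roughly [0.235, 1.615].
Exact: lower = 0.369; upper = 1.732.

[0.369, 1.732]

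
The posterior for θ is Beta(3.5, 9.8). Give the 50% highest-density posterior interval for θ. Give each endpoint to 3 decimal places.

The posterior is unimodal and skewed, so the HPD interval has equal density at both endpoints and is the shortest 50% interval.
Solving f(0.149) = f(0.307) with F(0.307) − F(0.149) = 0.50 gives [0.149, 0.307].
For comparison, the equal-tailed interval is [0.176, 0.338]; the HPD is narrower and shifted toward the mode.

[0.149, 0.307]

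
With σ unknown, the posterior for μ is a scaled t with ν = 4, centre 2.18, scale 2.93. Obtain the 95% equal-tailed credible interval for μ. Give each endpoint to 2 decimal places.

[-5.95, 10.31]

The t_4 distribution is symmetric; the 95% interval is 2.18 ± t·2.93 with t_{0.975,4} = 2.776.
Half-width: 2.776 × 2.93 = 8.13.
2.18 − 8.13 = -5.95; 2.18 + 8.13 = 10.31.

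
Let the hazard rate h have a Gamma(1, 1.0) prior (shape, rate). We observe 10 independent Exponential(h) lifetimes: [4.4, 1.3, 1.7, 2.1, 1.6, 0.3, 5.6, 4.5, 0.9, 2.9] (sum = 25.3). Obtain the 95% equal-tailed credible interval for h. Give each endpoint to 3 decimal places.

[0.209, 0.699]

Posterior: Gamma(1+10, 1.0+25.3) = Gamma(11, 26.3) (shape, rate).
Equal-tailed 95% interval: Gamma(11, 26.3) quantiles at 0.025 and 0.975.
Posterior mean ≈ 0.418, SD ≈ 0.126; a Normal approximation gives roughly [0.171, 0.665].
Exact: lower = 0.209; upper = 0.699.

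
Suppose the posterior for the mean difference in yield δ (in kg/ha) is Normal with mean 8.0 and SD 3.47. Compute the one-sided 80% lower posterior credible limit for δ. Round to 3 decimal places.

Need L with P(δ ≥ L) = 0.80: L = 8.0 − z_{0.2}·3.47.
z = 0.842; L = 8.0 − 0.842 × 3.47 = 5.080.

5.080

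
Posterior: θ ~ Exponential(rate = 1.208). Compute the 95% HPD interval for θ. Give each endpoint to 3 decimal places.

[0.000, 2.480]

The exponential density is strictly decreasing on [0, ∞), so the HPD interval is anchored at 0: [0, q] with P(θ ≤ q) = 0.95.
q = −ln(1 − 0.95) / 1.208 = 2.9957 / 1.208 = 2.480.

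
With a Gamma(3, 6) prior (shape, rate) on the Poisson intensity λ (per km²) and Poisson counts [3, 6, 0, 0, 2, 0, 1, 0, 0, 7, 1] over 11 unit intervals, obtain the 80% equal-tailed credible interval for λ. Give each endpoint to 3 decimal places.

Posterior: Gamma(3+20, 6+11) = Gamma(23, 17) (shape, rate).
Equal-tailed 80% interval: Gamma(23, 17) quantiles at 0.1 and 0.9.
Posterior mean ≈ 1.353, SD ≈ 0.282; a Normal approximation gives roughly [0.991, 1.714].
Exact: lower = 1.006; upper = 1.725.

[1.006, 1.725]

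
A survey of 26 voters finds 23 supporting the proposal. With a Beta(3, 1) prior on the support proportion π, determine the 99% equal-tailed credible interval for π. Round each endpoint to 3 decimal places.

Posterior: Beta(3+23, 1+3) = Beta(26, 4).
Equal-tailed 99% interval: the 0.005 and 0.995 quantiles of Beta(26, 4).
Posterior mean ≈ 0.867, SD ≈ 0.061; a Normal approximation gives roughly [0.709, 1.024].
Exact: F⁻¹(0.005) = 0.670; F⁻¹(0.995) = 0.976.

[0.670, 0.976]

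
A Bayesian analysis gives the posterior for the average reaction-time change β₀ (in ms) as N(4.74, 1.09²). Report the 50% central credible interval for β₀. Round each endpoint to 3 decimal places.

[4.005, 5.475]

The posterior is symmetric, so the 50% equal-tailed interval is β₀ = 4.74 ± z·1.09 with z = 0.674.
Half-width: 0.674 × 1.09 = 0.735.
4.74 − 0.735 = 4.005; 4.74 + 0.735 = 5.475.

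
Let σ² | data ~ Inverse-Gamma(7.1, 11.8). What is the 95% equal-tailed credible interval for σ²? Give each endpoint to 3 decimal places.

Inverse-Gamma(7.1, 11.8) quantiles: F⁻¹(0.025) and F⁻¹(0.975).
Equivalently, 1/σ² ~ Gamma(7.1, rate = 11.8); invert its 0.975 and 0.025 quantiles.
Posterior mean ≈ 1.934, SD ≈ 0.857; a Normal approximation gives roughly [0.256, 3.613].
Exact: lower = 0.894; upper = 4.101.

[0.894, 4.101]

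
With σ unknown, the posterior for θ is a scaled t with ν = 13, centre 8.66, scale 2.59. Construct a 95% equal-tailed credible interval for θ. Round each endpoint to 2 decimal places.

The t_13 distribution is symmetric; the 95% interval is 8.66 ± t·2.59 with t_{0.975,13} = 2.160.
Half-width: 2.160 × 2.59 = 5.60.
8.66 − 5.60 = 3.06; 8.66 + 5.60 = 14.26.

[3.06, 14.26]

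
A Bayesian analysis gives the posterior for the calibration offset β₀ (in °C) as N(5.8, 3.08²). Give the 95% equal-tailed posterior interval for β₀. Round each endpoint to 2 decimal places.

The posterior is symmetric, so the 95% equal-tailed interval is β₀ = 5.8 ± z·3.08 with z = 1.960.
Half-width: 1.960 × 3.08 = 6.04.
5.8 − 6.04 = -0.24; 5.8 + 6.04 = 11.84.

[-0.24, 11.84]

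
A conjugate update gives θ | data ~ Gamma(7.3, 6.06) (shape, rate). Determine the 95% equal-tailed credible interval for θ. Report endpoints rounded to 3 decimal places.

[0.496, 2.223]

Posterior: Gamma(shape 7.3, rate 6.06).
Equal-tailed 95% interval: Gamma(7.3, 6.06) quantiles at 0.025 and 0.975.
Posterior mean ≈ 1.205, SD ≈ 0.446; a Normal approximation gives roughly [0.331, 2.078].
Exact: lower = 0.496; upper = 2.223.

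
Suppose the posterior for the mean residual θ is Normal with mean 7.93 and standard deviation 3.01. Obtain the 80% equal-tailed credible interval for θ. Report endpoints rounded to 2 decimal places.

The posterior is symmetric, so the 80% equal-tailed interval is θ = 7.93 ± z·3.01 with z = 1.282.
Half-width: 1.282 × 3.01 = 3.86.
7.93 − 3.86 = 4.07; 7.93 + 3.86 = 11.79.

[4.07, 11.79]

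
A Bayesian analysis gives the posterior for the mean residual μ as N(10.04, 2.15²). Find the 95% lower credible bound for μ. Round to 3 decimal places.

Need L with P(μ ≥ L) = 0.95: L = 10.04 − z_{0.05}·2.15.
z = 1.645; L = 10.04 − 1.645 × 2.15 = 6.504.

6.504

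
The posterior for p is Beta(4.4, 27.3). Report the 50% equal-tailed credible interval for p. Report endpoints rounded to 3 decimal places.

Posterior: Beta(4.4, 27.3).
Equal-tailed 50% interval: the 0.25 and 0.75 quantiles of Beta(4.4, 27.3).
Posterior mean ≈ 0.139, SD ≈ 0.060; a Normal approximation gives roughly [0.098, 0.180].
Exact: F⁻¹(0.25) = 0.094; F⁻¹(0.75) = 0.175.

[0.094, 0.175]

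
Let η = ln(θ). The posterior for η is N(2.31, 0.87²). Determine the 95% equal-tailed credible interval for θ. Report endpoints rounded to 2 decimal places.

On the log scale the 95% interval is 2.31 ± 1.960 × 0.87 = [0.6048, 4.0152].
Exponentiate: [e^0.6048, e^4.0152] = [1.83, 55.43].

[1.83, 55.43]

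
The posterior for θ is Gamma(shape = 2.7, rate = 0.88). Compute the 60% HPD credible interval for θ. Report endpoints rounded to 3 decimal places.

[0.901, 3.550]

The posterior is unimodal and skewed, so the HPD interval has equal density at both endpoints and is the shortest 60% interval.
Solving f(0.901) = f(3.550) with F(3.550) − F(0.901) = 0.60 gives [0.901, 3.550].
For comparison, the equal-tailed interval is [1.494, 4.432]; the HPD is narrower and shifted toward the mode.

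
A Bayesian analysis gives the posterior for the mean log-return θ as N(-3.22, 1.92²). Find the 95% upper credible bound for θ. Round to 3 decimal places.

Need U with P(θ ≤ U) = 0.95: U = -3.22 + z_{0.05}·1.92.
z = 1.645; U = -3.22 + 1.645 × 1.92 = -0.062.

-0.062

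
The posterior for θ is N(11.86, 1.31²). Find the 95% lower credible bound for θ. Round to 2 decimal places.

Need L with P(θ ≥ L) = 0.95: L = 11.86 − z_{0.05}·1.31.
z = 1.645; L = 11.86 − 1.645 × 1.31 = 9.71.

9.71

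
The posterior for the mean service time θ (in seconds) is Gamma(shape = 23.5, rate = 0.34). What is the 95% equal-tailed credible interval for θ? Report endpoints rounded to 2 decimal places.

[44.05, 99.74]

Posterior: Gamma(shape 23.5, rate 0.34).
Equal-tailed 95% interval: Gamma(23.5, 0.34) quantiles at 0.025 and 0.975.
Posterior mean ≈ 69.12, SD ≈ 14.26; a Normal approximation gives roughly [41.17, 97.06].
Exact: lower = 44.05; upper = 99.74.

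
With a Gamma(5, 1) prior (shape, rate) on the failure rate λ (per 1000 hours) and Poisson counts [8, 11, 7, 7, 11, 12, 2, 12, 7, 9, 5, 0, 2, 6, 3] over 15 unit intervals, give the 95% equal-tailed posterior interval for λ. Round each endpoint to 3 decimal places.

[5.481, 8.013]

Posterior: Gamma(5+102, 1+15) = Gamma(107, 16) (shape, rate).
Equal-tailed 95% interval: Gamma(107, 16) quantiles at 0.025 and 0.975.
Posterior mean ≈ 6.688, SD ≈ 0.647; a Normal approximation gives roughly [5.420, 7.955].
Exact: lower = 5.481; upper = 8.013.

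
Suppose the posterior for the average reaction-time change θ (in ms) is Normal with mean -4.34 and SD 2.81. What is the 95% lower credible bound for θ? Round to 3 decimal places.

-8.962

Need L with P(θ ≥ L) = 0.95: L = -4.34 − z_{0.05}·2.81.
z = 1.645; L = -4.34 − 1.645 × 2.81 = -8.962.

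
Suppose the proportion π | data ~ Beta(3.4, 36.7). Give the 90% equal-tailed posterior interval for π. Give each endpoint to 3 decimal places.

Posterior: Beta(3.4, 36.7).
Equal-tailed 90% interval: the 0.05 and 0.95 quantiles of Beta(3.4, 36.7).
Posterior mean ≈ 0.085, SD ≈ 0.043; a Normal approximation gives roughly [0.013, 0.156].
Exact: F⁻¹(0.05) = 0.027; F⁻¹(0.95) = 0.166.

[0.027, 0.166]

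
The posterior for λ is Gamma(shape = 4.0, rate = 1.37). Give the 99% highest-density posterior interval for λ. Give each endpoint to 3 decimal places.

The posterior is unimodal and skewed, so the HPD interval has equal density at both endpoints and is the shortest 99% interval.
Solving f(0.287) = f(7.407) with F(7.407) − F(0.287) = 0.99 gives [0.287, 7.407].
For comparison, the equal-tailed interval is [0.491, 8.013]; the HPD is narrower and shifted toward the mode.

[0.287, 7.407]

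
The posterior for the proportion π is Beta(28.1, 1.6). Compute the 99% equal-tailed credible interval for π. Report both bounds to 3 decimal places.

[0.792, 0.998]

Posterior: Beta(28.1, 1.6).
Equal-tailed 99% interval: the 0.005 and 0.995 quantiles of Beta(28.1, 1.6).
Posterior mean ≈ 0.946, SD ≈ 0.041; a Normal approximation gives roughly [0.841, 1.051].
Exact: F⁻¹(0.005) = 0.792; F⁻¹(0.995) = 0.998.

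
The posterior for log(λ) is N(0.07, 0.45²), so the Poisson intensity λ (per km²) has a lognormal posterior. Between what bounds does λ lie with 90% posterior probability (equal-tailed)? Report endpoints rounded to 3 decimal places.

On the log scale the 90% interval is 0.07 ± 1.645 × 0.45 = [-0.6702, 0.8102].
Exponentiate: [e^-0.6702, e^0.8102] = [0.512, 2.248].

[0.512, 2.248]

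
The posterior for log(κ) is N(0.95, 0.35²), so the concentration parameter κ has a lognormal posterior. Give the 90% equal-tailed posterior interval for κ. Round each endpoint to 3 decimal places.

[1.454, 4.598]

On the log scale the 90% interval is 0.95 ± 1.645 × 0.35 = [0.3743, 1.5257].
Exponentiate: [e^0.3743, e^1.5257] = [1.454, 4.598].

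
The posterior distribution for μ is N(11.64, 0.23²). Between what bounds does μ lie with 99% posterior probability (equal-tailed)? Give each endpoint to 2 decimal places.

[11.05, 12.23]

The posterior is symmetric, so the 99% equal-tailed interval is μ = 11.64 ± z·0.23 with z = 2.576.
Half-width: 2.576 × 0.23 = 0.59.
11.64 − 0.59 = 11.05; 11.64 + 0.59 = 12.23.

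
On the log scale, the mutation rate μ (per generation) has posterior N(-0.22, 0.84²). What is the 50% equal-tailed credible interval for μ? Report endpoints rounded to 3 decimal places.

[0.455, 1.414]

On the log scale the 50% interval is -0.22 ± 0.674 × 0.84 = [-0.7866, 0.3466].
Exponentiate: [e^-0.7866, e^0.3466] = [0.455, 1.414].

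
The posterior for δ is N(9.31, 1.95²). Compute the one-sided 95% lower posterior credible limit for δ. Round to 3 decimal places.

6.103

Need L with P(δ ≥ L) = 0.95: L = 9.31 − z_{0.05}·1.95.
z = 1.645; L = 9.31 − 1.645 × 1.95 = 6.103.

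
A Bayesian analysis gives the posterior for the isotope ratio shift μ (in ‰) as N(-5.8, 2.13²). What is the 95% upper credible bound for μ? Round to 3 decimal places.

-2.296

Need U with P(μ ≤ U) = 0.95: U = -5.8 + z_{0.05}·2.13.
z = 1.645; U = -5.8 + 1.645 × 2.13 = -2.296.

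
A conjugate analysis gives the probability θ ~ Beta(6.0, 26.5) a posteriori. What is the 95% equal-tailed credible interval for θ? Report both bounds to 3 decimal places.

[0.073, 0.333]

Posterior: Beta(6.0, 26.5).
Equal-tailed 95% interval: the 0.025 and 0.975 quantiles of Beta(6.0, 26.5).
Posterior mean ≈ 0.185, SD ≈ 0.067; a Normal approximation gives roughly [0.053, 0.316].
Exact: F⁻¹(0.025) = 0.073; F⁻¹(0.975) = 0.333.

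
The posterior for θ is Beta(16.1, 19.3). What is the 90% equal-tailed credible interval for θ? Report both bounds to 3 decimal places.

Posterior: Beta(16.1, 19.3).
Equal-tailed 90% interval: the 0.05 and 0.95 quantiles of Beta(16.1, 19.3).
Posterior mean ≈ 0.455, SD ≈ 0.083; a Normal approximation gives roughly [0.319, 0.591].
Exact: F⁻¹(0.05) = 0.320; F⁻¹(0.95) = 0.592.

[0.320, 0.592]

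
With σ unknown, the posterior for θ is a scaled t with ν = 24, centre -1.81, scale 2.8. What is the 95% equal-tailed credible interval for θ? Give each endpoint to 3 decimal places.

The t_24 distribution is symmetric; the 95% interval is -1.81 ± t·2.8 with t_{0.975,24} = 2.064.
Half-width: 2.064 × 2.8 = 5.779.
-1.81 − 5.779 = -7.589; -1.81 + 5.779 = 3.969.

[-7.589, 3.969]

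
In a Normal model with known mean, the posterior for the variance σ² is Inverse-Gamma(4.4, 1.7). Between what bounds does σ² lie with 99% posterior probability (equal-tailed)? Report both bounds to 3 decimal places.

[0.146, 2.055]

Inverse-Gamma(4.4, 1.7) quantiles: F⁻¹(0.005) and F⁻¹(0.995).
Equivalently, 1/σ² ~ Gamma(4.4, rate = 1.7); invert its 0.995 and 0.005 quantiles.
Posterior mean ≈ 0.500, SD ≈ 0.323; a Normal approximation gives roughly [-0.331, 1.331].
Exact: lower = 0.146; upper = 2.055.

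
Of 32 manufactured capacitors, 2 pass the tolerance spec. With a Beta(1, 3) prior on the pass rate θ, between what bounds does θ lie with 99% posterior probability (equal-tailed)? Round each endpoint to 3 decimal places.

[0.010, 0.239]

Posterior: Beta(1+2, 3+30) = Beta(3, 33).
Equal-tailed 99% interval: the 0.005 and 0.995 quantiles of Beta(3, 33).
Posterior mean ≈ 0.083, SD ≈ 0.045; a Normal approximation gives roughly [-0.034, 0.200].
Exact: F⁻¹(0.005) = 0.010; F⁻¹(0.995) = 0.239.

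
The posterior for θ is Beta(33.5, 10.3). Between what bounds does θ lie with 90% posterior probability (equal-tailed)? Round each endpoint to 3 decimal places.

Posterior: Beta(33.5, 10.3).
Equal-tailed 90% interval: the 0.05 and 0.95 quantiles of Beta(33.5, 10.3).
Posterior mean ≈ 0.765, SD ≈ 0.063; a Normal approximation gives roughly [0.661, 0.869].
Exact: F⁻¹(0.05) = 0.654; F⁻¹(0.95) = 0.862.

[0.654, 0.862]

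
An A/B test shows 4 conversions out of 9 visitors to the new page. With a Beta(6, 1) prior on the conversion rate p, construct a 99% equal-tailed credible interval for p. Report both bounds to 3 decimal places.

[0.312, 0.883]

Posterior: Beta(6+4, 1+5) = Beta(10, 6).
Equal-tailed 99% interval: the 0.005 and 0.995 quantiles of Beta(10, 6).
Posterior mean ≈ 0.625, SD ≈ 0.117; a Normal approximation gives roughly [0.323, 0.927].
Exact: F⁻¹(0.005) = 0.312; F⁻¹(0.995) = 0.883.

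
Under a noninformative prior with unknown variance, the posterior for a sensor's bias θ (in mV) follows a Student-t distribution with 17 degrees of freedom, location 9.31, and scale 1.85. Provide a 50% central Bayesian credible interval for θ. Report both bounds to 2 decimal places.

[8.03, 10.59]

The t_17 distribution is symmetric; the 50% interval is 9.31 ± t·1.85 with t_{0.75,17} = 0.689.
Half-width: 0.689 × 1.85 = 1.28.
9.31 − 1.28 = 8.03; 9.31 + 1.28 = 10.59.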